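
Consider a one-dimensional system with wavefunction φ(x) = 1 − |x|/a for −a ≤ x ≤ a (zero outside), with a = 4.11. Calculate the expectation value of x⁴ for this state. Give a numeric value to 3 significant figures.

8.15

⟨x⁴⟩ = ∫ x⁴·|φ|² dx / ∫|φ|² dx (integrals over the domain).
φ is even, so ∫ over [−a, a] = 2∫₀ᵃ with φ = 1 − x/a there: ∫₀ᵃ (1 − x/a)² dx = a/3, ∫₀ᵃ x²(1 − x/a)² dx = a³/30, ∫₀ᵃ x⁴(1 − x/a)² dx = a⁵/105.
State is unnormalized: ∫|φ|² dx = 2.7400, and ∫φ*·x⁴·φ dx = 22.338, so ⟨x⁴⟩ = 22.338 / 2.7400.
⟨x⁴⟩ = 8.1527.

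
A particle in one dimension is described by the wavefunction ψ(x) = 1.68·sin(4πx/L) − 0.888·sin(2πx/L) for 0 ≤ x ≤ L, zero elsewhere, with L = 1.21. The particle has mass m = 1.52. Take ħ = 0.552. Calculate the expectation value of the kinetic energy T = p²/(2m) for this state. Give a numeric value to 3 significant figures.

9.04

T = −(ħ²/2m) d²/dx², so ⟨T⟩ = −(ħ²/2m) ∫ ψ*·ψ'' dx / ∫|ψ|² dx; with m = 1.52.
d²/dx² sin(jπx/L) = −(jπ/L)²·sin(jπx/L); on 0 ≤ x ≤ L, ∫sin²(jπx/L) dx = L/2 and ∫sin(jπx/L)·sin(lπx/L) dx = 0 for j ≠ l, so only diagonal terms survive in ∫|ψ|² and ∫ψ·ψ″; ∫ψ·ψ′ dx = [ψ²/2] between the walls = 0.
State is unnormalized: ∫|ψ|² dx = 2.1846, and ∫ψ*·(−ħ²/2m · ψ'') dx = 19.749, so ⟨T⟩ = 19.749 / 2.1846.
⟨T⟩ = 9.0401.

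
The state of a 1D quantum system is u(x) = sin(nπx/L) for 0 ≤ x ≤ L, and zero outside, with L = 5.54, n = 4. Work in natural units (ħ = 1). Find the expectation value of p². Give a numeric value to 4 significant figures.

p² u = −ħ² d²u/dx²; ⟨p²⟩ = −ħ² ∫ u*·u'' dx / ∫|u|² dx.
d/dx sin(nπx/L) = (nπ/L)·cos(nπx/L) and d²/dx² sin(nπx/L) = −(nπ/L)²·sin(nπx/L); on 0 ≤ x ≤ L, ∫sin²(nπx/L) dx = L/2 and ∫sin(nπx/L)·cos(nπx/L) dx = 0.
State is unnormalized: ∫|u|² dx = 2.7700, and ∫u*·(−ħ² u'') dx = 14.252, so ⟨p²⟩ = 14.252 / 2.7700.
⟨p²⟩ = 5.1452.

5.145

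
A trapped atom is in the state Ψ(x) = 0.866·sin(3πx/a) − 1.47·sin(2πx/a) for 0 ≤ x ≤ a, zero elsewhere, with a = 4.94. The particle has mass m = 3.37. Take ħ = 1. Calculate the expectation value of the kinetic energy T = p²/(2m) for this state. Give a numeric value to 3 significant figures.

T = −(ħ²/2m) d²/dx², so ⟨T⟩ = −(ħ²/2m) ∫ Ψ*·Ψ'' dx / ∫|Ψ|² dx; with m = 3.37.
d²/dx² sin(jπx/a) = −(jπ/a)²·sin(jπx/a); on 0 ≤ x ≤ a, ∫sin²(jπx/a) dx = a/2 and ∫sin(jπx/a)·sin(lπx/a) dx = 0 for j ≠ l, so only diagonal terms survive in ∫|Ψ|² and ∫Ψ·Ψ″; ∫Ψ·Ψ′ dx = [Ψ²/2] between the walls = 0.
State is unnormalized: ∫|Ψ|² dx = 7.1898, and ∫Ψ*·(−ħ²/2m · Ψ'') dx = 2.2815, so ⟨T⟩ = 2.2815 / 7.1898.
⟨T⟩ = 0.31732.

0.317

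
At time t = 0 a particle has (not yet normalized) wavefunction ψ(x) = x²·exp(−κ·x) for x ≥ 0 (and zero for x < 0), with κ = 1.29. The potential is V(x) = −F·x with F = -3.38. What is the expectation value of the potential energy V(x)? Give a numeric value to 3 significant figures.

⟨V⟩ = ∫ V(x)·|ψ|² dx / ∫|ψ|² dx.
Every integrand reduces to terms xʲ·e^(−2κx) on [0, ∞); use ∫₀^∞ xʲ·e^(−2κx) dx = j!/(2κ)^(j+1).
State is unnormalized: ∫|ψ|² dx = 0.20995, and ∫ψ*·V(x)·ψ dx = 1.3752, so ⟨V⟩ = 1.3752 / 0.20995.
⟨V⟩ = 6.5504.

6.55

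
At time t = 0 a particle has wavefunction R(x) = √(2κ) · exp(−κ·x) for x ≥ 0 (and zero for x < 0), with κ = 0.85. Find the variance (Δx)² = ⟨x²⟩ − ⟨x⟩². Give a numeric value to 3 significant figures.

Compute ⟨x⟩ and ⟨x²⟩ separately, then (Δx)² = ⟨x²⟩ − ⟨x⟩².
Every integrand reduces to terms xʲ·e^(−2κx) on [0, ∞); use ∫₀^∞ xʲ·e^(−2κx) dx = j!/(2κ)^(j+1).
⟨x⟩ = 0.58824 and ⟨x²⟩ = 0.69204.
(Δx)² = 0.69204 − (0.58824)² = 0.34602.

0.346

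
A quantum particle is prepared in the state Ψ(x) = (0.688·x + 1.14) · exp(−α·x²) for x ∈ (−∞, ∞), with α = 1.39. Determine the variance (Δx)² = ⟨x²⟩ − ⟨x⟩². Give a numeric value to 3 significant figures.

0.160

Compute ⟨x⟩ and ⟨x²⟩ separately, then (Δx)² = ⟨x²⟩ − ⟨x⟩².
Expand each integrand as polynomial × e^(−2αx²) and use ∫x^(2j)·e^(−2αx²) dx = (2j−1)!!/(4α)^j · √(π/(2α)), odd powers → 0; here √(π/(2α)) = 1.0630.
Normalization: ∫|Ψ|² dx = 1.4720.
⟨x⟩ = 0.20374 and ⟨x²⟩ = 0.20197.
(Δx)² = 0.20197 − (0.20374)² = 0.16046.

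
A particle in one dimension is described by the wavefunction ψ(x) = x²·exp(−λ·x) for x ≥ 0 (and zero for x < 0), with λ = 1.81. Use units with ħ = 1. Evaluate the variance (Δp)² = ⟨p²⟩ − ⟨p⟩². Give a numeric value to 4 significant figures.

1.092

Compute ⟨p⟩ and ⟨p²⟩ separately; (Δp)² = ⟨p²⟩ − ⟨p⟩².
Differentiate x²·exp(−λ·x) with the product rule; every integrand then reduces to terms xʲ·e^(−2λx) on [0, ∞), with ∫₀^∞ xʲ·e^(−2λx) dx = j!/(2λ)^(j+1).
Normalization: ∫|ψ|² dx = 0.038607.
⟨p⟩ = 0.0000 and ⟨p²⟩ = 1.0920.
(Δp)² = 1.0920 − (0.0000)² = 1.0920.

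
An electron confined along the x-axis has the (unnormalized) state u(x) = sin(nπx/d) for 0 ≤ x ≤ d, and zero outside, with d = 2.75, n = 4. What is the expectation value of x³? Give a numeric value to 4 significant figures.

5.100

⟨x³⟩ = ∫ x³·|u|² dx / ∫|u|² dx (integrals over the domain).
With sin²θ = (1 − cos2θ)/2 on 0 ≤ x ≤ d: ∫sin²(nπx/d) dx = d/2, ∫x·sin²(nπx/d) dx = d²/4, ∫x²·sin²(nπx/d) dx = d³·(1/6 − 1/(4n²π²)); higher powers xᵏ the same way, integrating xᵏ·cos(2nπx/d) by parts.
State is unnormalized: ∫|u|² dx = 1.3750, and ∫u*·x³·u dx = 7.0131, so ⟨x³⟩ = 7.0131 / 1.3750.
⟨x³⟩ = 5.1004.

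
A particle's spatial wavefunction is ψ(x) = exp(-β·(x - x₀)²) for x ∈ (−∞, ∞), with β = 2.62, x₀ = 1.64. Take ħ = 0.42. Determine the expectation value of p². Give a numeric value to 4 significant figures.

p² ψ = −ħ² d²ψ/dx²; ⟨p²⟩ = −ħ² ∫ ψ*·ψ'' dx / ∫|ψ|² dx.
Gaussian moments (u = x − x₀): ∫u^(2j)·e^(−2βu²) du = (2j−1)!!/(4β)^j · √(π/(2β)), odd powers integrate to 0; here √(π/(2β)) = 0.77430. Derivatives: d/dx e^(−βu²) = −2βu·e^(−βu²), d²/dx² e^(−βu²) = (4β²u² − 2β)·e^(−βu²).
State is unnormalized: ∫|ψ|² dx = 0.77430, and ∫ψ*·(−ħ² ψ'') dx = 0.35786, so ⟨p²⟩ = 0.35786 / 0.77430.
⟨p²⟩ = 0.46217.

0.4622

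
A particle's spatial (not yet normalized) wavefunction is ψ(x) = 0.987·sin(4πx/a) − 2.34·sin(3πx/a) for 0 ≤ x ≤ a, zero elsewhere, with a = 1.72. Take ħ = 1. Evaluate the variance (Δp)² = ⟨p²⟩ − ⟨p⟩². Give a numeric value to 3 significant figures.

33.6

Compute ⟨p⟩ and ⟨p²⟩ separately; (Δp)² = ⟨p²⟩ − ⟨p⟩².
d²/dx² sin(jπx/a) = −(jπ/a)²·sin(jπx/a); on 0 ≤ x ≤ a, ∫sin²(jπx/a) dx = a/2 and ∫sin(jπx/a)·sin(lπx/a) dx = 0 for j ≠ l, so only diagonal terms survive in ∫|ψ|² and ∫ψ·ψ″; ∫ψ·ψ′ dx = [ψ²/2] between the walls = 0.
Normalization: ∫|ψ|² dx = 5.5468.
⟨p⟩ = 0.0000 and ⟨p²⟩ = 33.552.
(Δp)² = 33.552 − (0.0000)² = 33.552.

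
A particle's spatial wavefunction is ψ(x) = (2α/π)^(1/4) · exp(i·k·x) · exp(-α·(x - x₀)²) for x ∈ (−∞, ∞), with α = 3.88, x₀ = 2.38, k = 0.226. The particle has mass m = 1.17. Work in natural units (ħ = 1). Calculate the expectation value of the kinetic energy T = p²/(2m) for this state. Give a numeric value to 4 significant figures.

T = −(ħ²/2m) d²/dx², so ⟨T⟩ = −(ħ²/2m) ∫ ψ*·ψ'' dx; with m = 1.17.
Gaussian moments (u = x − x₀): ∫u^(2j)·e^(−2αu²) du = (2j−1)!!/(4α)^j · √(π/(2α)), odd powers integrate to 0; here √(π/(2α)) = 0.63627. Derivatives: ψ′ = (ik − 2αu)·ψ, ψ″ = ((ik − 2αu)² − 2α)·ψ; the odd-in-u pieces drop out.
⟨T⟩ = 1.6799.

1.680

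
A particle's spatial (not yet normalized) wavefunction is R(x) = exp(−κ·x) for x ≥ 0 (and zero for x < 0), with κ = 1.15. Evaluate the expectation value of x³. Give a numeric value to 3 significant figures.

⟨x³⟩ = ∫ x³·|R|² dx / ∫|R|² dx (integrals over the domain).
Every integrand reduces to terms xʲ·e^(−2κx) on [0, ∞); use ∫₀^∞ xʲ·e^(−2κx) dx = j!/(2κ)^(j+1).
State is unnormalized: ∫|R|² dx = 0.43478, and ∫R*·x³·R dx = 0.21441, so ⟨x³⟩ = 0.21441 / 0.43478.
⟨x³⟩ = 0.49314.

0.493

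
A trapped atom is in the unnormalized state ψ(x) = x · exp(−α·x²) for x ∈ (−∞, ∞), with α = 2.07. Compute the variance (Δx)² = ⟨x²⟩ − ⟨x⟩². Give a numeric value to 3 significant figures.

0.362

Compute ⟨x⟩ and ⟨x²⟩ separately, then (Δx)² = ⟨x²⟩ − ⟨x⟩².
Expand each integrand as polynomial × e^(−2αx²) and use ∫x^(2j)·e^(−2αx²) dx = (2j−1)!!/(4α)^j · √(π/(2α)), odd powers → 0; here √(π/(2α)) = 0.87111.
Normalization: ∫|ψ|² dx = 0.10521.
⟨x⟩ = 0.0000 and ⟨x²⟩ = 0.36232.
(Δx)² = 0.36232 − (0.0000)² = 0.36232.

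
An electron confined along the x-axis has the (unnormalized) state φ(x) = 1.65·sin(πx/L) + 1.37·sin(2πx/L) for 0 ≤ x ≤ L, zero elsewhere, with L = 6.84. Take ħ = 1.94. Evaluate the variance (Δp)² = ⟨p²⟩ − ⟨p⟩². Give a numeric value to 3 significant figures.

Compute ⟨p⟩ and ⟨p²⟩ separately; (Δp)² = ⟨p²⟩ − ⟨p⟩².
d²/dx² sin(jπx/L) = −(jπ/L)²·sin(jπx/L); on 0 ≤ x ≤ L, ∫sin²(jπx/L) dx = L/2 and ∫sin(jπx/L)·sin(lπx/L) dx = 0 for j ≠ l, so only diagonal terms survive in ∫|φ|² and ∫φ·φ″; ∫φ·φ′ dx = [φ²/2] between the walls = 0.
Normalization: ∫|φ|² dx = 15.730.
⟨p⟩ = 0.0000 and ⟨p²⟩ = 1.7659.
(Δp)² = 1.7659 − (0.0000)² = 1.7659.

1.77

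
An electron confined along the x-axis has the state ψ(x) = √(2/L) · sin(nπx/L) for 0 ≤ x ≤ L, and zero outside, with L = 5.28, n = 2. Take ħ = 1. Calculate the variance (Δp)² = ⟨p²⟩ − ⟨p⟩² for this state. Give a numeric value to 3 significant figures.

1.42

Compute ⟨p⟩ and ⟨p²⟩ separately; (Δp)² = ⟨p²⟩ − ⟨p⟩².
d/dx sin(nπx/L) = (nπ/L)·cos(nπx/L) and d²/dx² sin(nπx/L) = −(nπ/L)²·sin(nπx/L); on 0 ≤ x ≤ L, ∫sin²(nπx/L) dx = L/2 and ∫sin(nπx/L)·cos(nπx/L) dx = 0.
⟨p⟩ = 0.0000 and ⟨p²⟩ = 1.4161.
(Δp)² = 1.4161 − (0.0000)² = 1.4161.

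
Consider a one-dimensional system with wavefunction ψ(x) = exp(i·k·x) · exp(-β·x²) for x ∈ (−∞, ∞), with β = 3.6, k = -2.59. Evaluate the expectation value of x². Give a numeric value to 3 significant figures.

⟨x²⟩ = ∫ x²·|ψ|² dx / ∫|ψ|² dx (integrals over the domain).
Gaussian moments: ∫x^(2j)·e^(−2βx²) dx = (2j−1)!!/(4β)^j · √(π/(2β)), odd powers integrate to 0; here √(π/(2β)) = 0.66055.
State is unnormalized: ∫|ψ|² dx = 0.66055, and ∫ψ*·x²·ψ dx = 0.045872, so ⟨x²⟩ = 0.045872 / 0.66055.
⟨x²⟩ = 0.069444.

0.0694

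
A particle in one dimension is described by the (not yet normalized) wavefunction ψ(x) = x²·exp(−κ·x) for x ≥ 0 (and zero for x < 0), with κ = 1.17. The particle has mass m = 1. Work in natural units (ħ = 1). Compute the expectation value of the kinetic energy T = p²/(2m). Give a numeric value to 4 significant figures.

T = −(ħ²/2m) d²/dx², so ⟨T⟩ = −(ħ²/2m) ∫ ψ*·ψ'' dx / ∫|ψ|² dx; with m = 1.
Differentiate x²·exp(−κ·x) with the product rule; every integrand then reduces to terms xʲ·e^(−2κx) on [0, ∞), with ∫₀^∞ xʲ·e^(−2κx) dx = j!/(2κ)^(j+1).
State is unnormalized: ∫|ψ|² dx = 0.34208, and ∫ψ*·(−ħ²/2m · ψ'') dx = 0.078046, so ⟨T⟩ = 0.078046 / 0.34208.
⟨T⟩ = 0.22815.

0.2282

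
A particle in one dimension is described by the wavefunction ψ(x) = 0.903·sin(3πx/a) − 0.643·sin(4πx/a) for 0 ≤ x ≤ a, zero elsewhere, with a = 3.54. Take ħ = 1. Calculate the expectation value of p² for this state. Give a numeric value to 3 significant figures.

8.94

p² ψ = −ħ² d²ψ/dx²; ⟨p²⟩ = −ħ² ∫ ψ*·ψ'' dx / ∫|ψ|² dx.
d²/dx² sin(jπx/a) = −(jπ/a)²·sin(jπx/a); on 0 ≤ x ≤ a, ∫sin²(jπx/a) dx = a/2 and ∫sin(jπx/a)·sin(lπx/a) dx = 0 for j ≠ l, so only diagonal terms survive in ∫|ψ|² and ∫ψ·ψ″; ∫ψ·ψ′ dx = [ψ²/2] between the walls = 0.
State is unnormalized: ∫|ψ|² dx = 2.1751, and ∫ψ*·(−ħ² ψ'') dx = 19.452, so ⟨p²⟩ = 19.452 / 2.1751.
⟨p²⟩ = 8.9431.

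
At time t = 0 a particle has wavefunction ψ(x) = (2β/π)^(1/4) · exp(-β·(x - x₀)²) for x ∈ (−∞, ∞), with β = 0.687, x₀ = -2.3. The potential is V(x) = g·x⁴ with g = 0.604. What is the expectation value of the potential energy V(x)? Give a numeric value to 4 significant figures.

24.12

⟨V⟩ = ∫ V(x)·|ψ|² dx.
Gaussian moments (u = x − x₀): ∫u^(2j)·e^(−2βu²) du = (2j−1)!!/(4β)^j · √(π/(2β)), odd powers integrate to 0; here √(π/(2β)) = 1.5121.
⟨V⟩ = 24.119.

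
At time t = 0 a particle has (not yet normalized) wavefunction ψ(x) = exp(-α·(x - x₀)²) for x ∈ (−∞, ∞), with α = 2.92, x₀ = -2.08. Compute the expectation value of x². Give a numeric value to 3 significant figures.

4.41

⟨x²⟩ = ∫ x²·|ψ|² dx / ∫|ψ|² dx (integrals over the domain).
Gaussian moments (u = x − x₀): ∫u^(2j)·e^(−2αu²) du = (2j−1)!!/(4α)^j · √(π/(2α)), odd powers integrate to 0; here √(π/(2α)) = 0.73345.
State is unnormalized: ∫|ψ|² dx = 0.73345, and ∫ψ*·x²·ψ dx = 3.2360, so ⟨x²⟩ = 3.2360 / 0.73345.
⟨x²⟩ = 4.4120.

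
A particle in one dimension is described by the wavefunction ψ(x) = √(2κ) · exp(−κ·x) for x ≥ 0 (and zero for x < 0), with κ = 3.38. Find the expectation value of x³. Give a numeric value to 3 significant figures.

0.0194

⟨x³⟩ = ∫ x³·|ψ|² dx (integrals over the domain).
Every integrand reduces to terms xʲ·e^(−2κx) on [0, ∞); use ∫₀^∞ xʲ·e^(−2κx) dx = j!/(2κ)^(j+1).
⟨x³⟩ = 0.019423.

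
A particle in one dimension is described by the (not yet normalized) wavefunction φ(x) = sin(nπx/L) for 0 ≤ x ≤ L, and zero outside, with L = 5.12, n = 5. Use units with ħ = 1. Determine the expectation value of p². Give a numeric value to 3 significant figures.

p² φ = −ħ² d²φ/dx²; ⟨p²⟩ = −ħ² ∫ φ*·φ'' dx / ∫|φ|² dx.
d/dx sin(nπx/L) = (nπ/L)·cos(nπx/L) and d²/dx² sin(nπx/L) = −(nπ/L)²·sin(nπx/L); on 0 ≤ x ≤ L, ∫sin²(nπx/L) dx = L/2 and ∫sin(nπx/L)·cos(nπx/L) dx = 0.
State is unnormalized: ∫|φ|² dx = 2.5600, and ∫φ*·(−ħ² φ'') dx = 24.096, so ⟨p²⟩ = 24.096 / 2.5600.
⟨p²⟩ = 9.4124.

9.41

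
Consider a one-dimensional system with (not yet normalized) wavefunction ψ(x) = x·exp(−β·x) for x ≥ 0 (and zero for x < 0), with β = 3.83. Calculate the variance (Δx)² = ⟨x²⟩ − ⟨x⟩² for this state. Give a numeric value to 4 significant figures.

0.05113

Compute ⟨x⟩ and ⟨x²⟩ separately, then (Δx)² = ⟨x²⟩ − ⟨x⟩².
Every integrand reduces to terms xʲ·e^(−2βx) on [0, ∞); use ∫₀^∞ xʲ·e^(−2βx) dx = j!/(2β)^(j+1).
Normalization: ∫|ψ|² dx = 0.0044498.
⟨x⟩ = 0.39164 and ⟨x²⟩ = 0.20451.
(Δx)² = 0.20451 − (0.39164)² = 0.051129.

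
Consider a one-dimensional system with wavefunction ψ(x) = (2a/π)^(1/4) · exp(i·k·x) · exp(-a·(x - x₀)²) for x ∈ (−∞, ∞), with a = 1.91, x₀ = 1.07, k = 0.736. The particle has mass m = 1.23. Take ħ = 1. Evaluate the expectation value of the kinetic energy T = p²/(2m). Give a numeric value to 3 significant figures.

0.997

T = −(ħ²/2m) d²/dx², so ⟨T⟩ = −(ħ²/2m) ∫ ψ*·ψ'' dx; with m = 1.23.
Gaussian moments (u = x − x₀): ∫u^(2j)·e^(−2au²) du = (2j−1)!!/(4a)^j · √(π/(2a)), odd powers integrate to 0; here √(π/(2a)) = 0.90687. Derivatives: ψ′ = (ik − 2au)·ψ, ψ″ = ((ik − 2au)² − 2a)·ψ; the odd-in-u pieces drop out.
⟨T⟩ = 0.99662.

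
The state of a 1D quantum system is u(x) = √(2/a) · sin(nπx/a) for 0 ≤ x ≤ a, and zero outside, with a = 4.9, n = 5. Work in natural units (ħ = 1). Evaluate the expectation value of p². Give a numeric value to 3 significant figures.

p² u = −ħ² d²u/dx²; ⟨p²⟩ = −ħ² ∫ u*·u'' dx.
d/dx sin(nπx/a) = (nπ/a)·cos(nπx/a) and d²/dx² sin(nπx/a) = −(nπ/a)²·sin(nπx/a); on 0 ≤ x ≤ a, ∫sin²(nπx/a) dx = a/2 and ∫sin(nπx/a)·cos(nπx/a) dx = 0.
⟨p²⟩ = 10.277.

10.3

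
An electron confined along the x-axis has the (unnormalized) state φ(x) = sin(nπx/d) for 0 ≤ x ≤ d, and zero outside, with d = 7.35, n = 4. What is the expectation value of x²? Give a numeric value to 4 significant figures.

⟨x²⟩ = ∫ x²·|φ|² dx / ∫|φ|² dx (integrals over the domain).
With sin²θ = (1 − cos2θ)/2 on 0 ≤ x ≤ d: ∫sin²(nπx/d) dx = d/2, ∫x·sin²(nπx/d) dx = d²/4, ∫x²·sin²(nπx/d) dx = d³·(1/6 − 1/(4n²π²)); higher powers xᵏ the same way, integrating xᵏ·cos(2nπx/d) by parts.
State is unnormalized: ∫|φ|² dx = 3.6750, and ∫φ*·x²·φ dx = 65.549, so ⟨x²⟩ = 65.549 / 3.6750.
⟨x²⟩ = 17.836.

17.84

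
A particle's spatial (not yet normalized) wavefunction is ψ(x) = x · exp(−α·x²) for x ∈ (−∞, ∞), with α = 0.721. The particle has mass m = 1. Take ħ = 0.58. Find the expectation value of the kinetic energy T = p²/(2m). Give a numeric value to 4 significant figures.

0.3638

T = −(ħ²/2m) d²/dx², so ⟨T⟩ = −(ħ²/2m) ∫ ψ*·ψ'' dx / ∫|ψ|² dx; with m = 1.
Expand each integrand as polynomial × e^(−2αx²) and use ∫x^(2j)·e^(−2αx²) dx = (2j−1)!!/(4α)^j · √(π/(2α)), odd powers → 0; here √(π/(2α)) = 1.4760. Differentiate with the product rule, d/dx e^(−αx²) = −2αx·e^(−αx²).
State is unnormalized: ∫|ψ|² dx = 0.51180, and ∫ψ*·(−ħ²/2m · ψ'') dx = 0.18620, so ⟨T⟩ = 0.18620 / 0.51180.
⟨T⟩ = 0.36382.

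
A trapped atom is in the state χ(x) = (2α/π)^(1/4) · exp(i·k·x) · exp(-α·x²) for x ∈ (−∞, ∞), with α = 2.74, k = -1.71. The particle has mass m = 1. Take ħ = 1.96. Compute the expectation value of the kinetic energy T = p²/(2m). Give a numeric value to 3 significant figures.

T = −(ħ²/2m) d²/dx², so ⟨T⟩ = −(ħ²/2m) ∫ χ*·χ'' dx; with m = 1.
Gaussian moments: ∫x^(2j)·e^(−2αx²) dx = (2j−1)!!/(4α)^j · √(π/(2α)), odd powers integrate to 0; here √(π/(2α)) = 0.75715. Derivatives: χ′ = (ik − 2αx)·χ, χ″ = ((ik − 2αx)² − 2α)·χ; the odd-in-x pieces drop out.
⟨T⟩ = 10.880.

10.9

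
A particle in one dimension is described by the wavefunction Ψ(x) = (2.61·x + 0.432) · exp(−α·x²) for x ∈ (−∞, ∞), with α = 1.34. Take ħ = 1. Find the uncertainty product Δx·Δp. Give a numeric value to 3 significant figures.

Δx = √(⟨x²⟩−⟨x⟩²), Δp = √(⟨p²⟩−⟨p⟩²).
Expand each integrand as polynomial × e^(−2αx²) and use ∫x^(2j)·e^(−2αx²) dx = (2j−1)!!/(4α)^j · √(π/(2α)), odd powers → 0; here √(π/(2α)) = 1.0827. Differentiate with the product rule, d/dx e^(−αx²) = −2αx·e^(−αx²).
Normalization: ∫|Ψ|² dx = 1.5781.
⟨x⟩ = 0.28865, ⟨x²⟩ = 0.51193 ⇒ Δx = 0.65468.
⟨p⟩ = 0.0000, ⟨p²⟩ = 3.6769 ⇒ Δp = 1.9175.
Δx·Δp = 1.2554.

1.26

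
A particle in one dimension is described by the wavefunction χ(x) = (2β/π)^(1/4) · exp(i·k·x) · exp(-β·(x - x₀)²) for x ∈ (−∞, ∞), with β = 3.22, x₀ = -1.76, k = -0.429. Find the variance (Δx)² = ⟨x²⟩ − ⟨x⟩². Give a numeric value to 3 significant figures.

0.0776

Compute ⟨x⟩ and ⟨x²⟩ separately, then (Δx)² = ⟨x²⟩ − ⟨x⟩².
Gaussian moments (u = x − x₀): ∫u^(2j)·e^(−2βu²) du = (2j−1)!!/(4β)^j · √(π/(2β)), odd powers integrate to 0; here √(π/(2β)) = 0.69844.
⟨x⟩ = -1.7600 and ⟨x²⟩ = 3.1752.
(Δx)² = 3.1752 − (-1.7600)² = 0.077640.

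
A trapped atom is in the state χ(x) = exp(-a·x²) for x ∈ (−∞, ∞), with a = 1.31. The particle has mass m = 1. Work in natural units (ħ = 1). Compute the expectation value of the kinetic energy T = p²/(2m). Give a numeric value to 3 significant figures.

T = −(ħ²/2m) d²/dx², so ⟨T⟩ = −(ħ²/2m) ∫ χ*·χ'' dx / ∫|χ|² dx; with m = 1.
Gaussian moments: ∫x^(2j)·e^(−2ax²) dx = (2j−1)!!/(4a)^j · √(π/(2a)), odd powers integrate to 0; here √(π/(2a)) = 1.0950. Derivatives: d/dx e^(−ax²) = −2ax·e^(−ax²), d²/dx² e^(−ax²) = (4a²x² − 2a)·e^(−ax²).
State is unnormalized: ∫|χ|² dx = 1.0950, and ∫χ*·(−ħ²/2m · χ'') dx = 0.71724, so ⟨T⟩ = 0.71724 / 1.0950.
⟨T⟩ = 0.65500.

0.655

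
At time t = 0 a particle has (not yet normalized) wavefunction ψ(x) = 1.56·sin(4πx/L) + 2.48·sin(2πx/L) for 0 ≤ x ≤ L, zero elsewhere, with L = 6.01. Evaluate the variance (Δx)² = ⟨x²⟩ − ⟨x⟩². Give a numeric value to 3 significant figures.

Compute ⟨x⟩ and ⟨x²⟩ separately, then (Δx)² = ⟨x²⟩ − ⟨x⟩².
On 0 ≤ x ≤ L (j ≠ l): ∫sin²(jπx/L) dx = L/2, ∫sin(jπx/L)·sin(lπx/L) dx = 0; diagonal moments ∫x·sin²(jπx/L) dx = L²/4, ∫x²·sin²(jπx/L) dx = L³·(1/6 − 1/(4j²π²)); cross terms ∫x·sin(jπx/L)·sin(lπx/L) dx = 0 for j + l even and −4jlL²/(π²(j² − l²)²) for j + l odd, ∫x²·sin(jπx/L)·sin(lπx/L) dx = (−1)^(j+l)·4jlL³/(π²(j² − l²)²); higher powers the same way via product-to-sum and parts.
Normalization: ∫|ψ|² dx = 25.795.
⟨x⟩ = 3.0050 and ⟨x²⟩ = 13.146.
(Δx)² = 13.146 − (3.0050)² = 4.1160.

4.12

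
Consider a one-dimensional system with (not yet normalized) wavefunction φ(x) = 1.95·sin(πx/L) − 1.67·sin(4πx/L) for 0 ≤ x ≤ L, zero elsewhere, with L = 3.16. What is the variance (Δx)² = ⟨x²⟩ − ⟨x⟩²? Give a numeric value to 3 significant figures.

Compute ⟨x⟩ and ⟨x²⟩ separately, then (Δx)² = ⟨x²⟩ − ⟨x⟩².
On 0 ≤ x ≤ L (j ≠ l): ∫sin²(jπx/L) dx = L/2, ∫sin(jπx/L)·sin(lπx/L) dx = 0; diagonal moments ∫x·sin²(jπx/L) dx = L²/4, ∫x²·sin²(jπx/L) dx = L³·(1/6 − 1/(4j²π²)); cross terms ∫x·sin(jπx/L)·sin(lπx/L) dx = 0 for j + l even and −4jlL²/(π²(j² − l²)²) for j + l odd, ∫x²·sin(jπx/L)·sin(lπx/L) dx = (−1)^(j+l)·4jlL³/(π²(j² − l²)²); higher powers the same way via product-to-sum and parts.
Normalization: ∫|φ|² dx = 10.414.
⟨x⟩ = 1.6250 and ⟨x²⟩ = 3.1655.
(Δx)² = 3.1655 − (1.6250)² = 0.52490.

0.525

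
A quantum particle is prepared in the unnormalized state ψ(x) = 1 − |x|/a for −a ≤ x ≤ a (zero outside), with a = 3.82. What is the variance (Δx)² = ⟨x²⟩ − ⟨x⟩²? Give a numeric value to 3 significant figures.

1.46

Compute ⟨x⟩ and ⟨x²⟩ separately, then (Δx)² = ⟨x²⟩ − ⟨x⟩².
ψ is even, so ∫ over [−a, a] = 2∫₀ᵃ with ψ = 1 − x/a there: ∫₀ᵃ (1 − x/a)² dx = a/3, ∫₀ᵃ x²(1 − x/a)² dx = a³/30, ∫₀ᵃ x⁴(1 − x/a)² dx = a⁵/105.
Normalization: ∫|ψ|² dx = 2.5467.
⟨x⟩ = 0.0000 and ⟨x²⟩ = 1.4592.
(Δx)² = 1.4592 − (0.0000)² = 1.4592.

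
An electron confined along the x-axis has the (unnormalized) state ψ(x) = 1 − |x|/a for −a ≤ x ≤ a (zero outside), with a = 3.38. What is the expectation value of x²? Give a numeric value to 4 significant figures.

1.142

⟨x²⟩ = ∫ x²·|ψ|² dx / ∫|ψ|² dx (integrals over the domain).
ψ is even, so ∫ over [−a, a] = 2∫₀ᵃ with ψ = 1 − x/a there: ∫₀ᵃ (1 − x/a)² dx = a/3, ∫₀ᵃ x²(1 − x/a)² dx = a³/30, ∫₀ᵃ x⁴(1 − x/a)² dx = a⁵/105.
State is unnormalized: ∫|ψ|² dx = 2.2533, and ∫ψ*·x²·ψ dx = 2.5743, so ⟨x²⟩ = 2.5743 / 2.2533.
⟨x²⟩ = 1.1424.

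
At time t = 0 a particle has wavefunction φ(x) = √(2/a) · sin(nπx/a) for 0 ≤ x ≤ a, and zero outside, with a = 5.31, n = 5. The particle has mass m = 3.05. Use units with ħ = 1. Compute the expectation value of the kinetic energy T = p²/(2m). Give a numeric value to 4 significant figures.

T = −(ħ²/2m) d²/dx², so ⟨T⟩ = −(ħ²/2m) ∫ φ*·φ'' dx; with m = 3.05.
d/dx sin(nπx/a) = (nπ/a)·cos(nπx/a) and d²/dx² sin(nπx/a) = −(nπ/a)²·sin(nπx/a); on 0 ≤ x ≤ a, ∫sin²(nπx/a) dx = a/2 and ∫sin(nπx/a)·cos(nπx/a) dx = 0.
⟨T⟩ = 1.4346.

1.435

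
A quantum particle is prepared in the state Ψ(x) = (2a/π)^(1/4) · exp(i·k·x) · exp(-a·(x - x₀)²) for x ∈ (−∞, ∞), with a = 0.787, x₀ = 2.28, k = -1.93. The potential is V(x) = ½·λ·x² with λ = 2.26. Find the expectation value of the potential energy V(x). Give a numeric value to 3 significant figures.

6.23

⟨V⟩ = ∫ V(x)·|Ψ|² dx.
Gaussian moments (u = x − x₀): ∫u^(2j)·e^(−2au²) du = (2j−1)!!/(4a)^j · √(π/(2a)), odd powers integrate to 0; here √(π/(2a)) = 1.4128.
⟨V⟩ = 6.2332.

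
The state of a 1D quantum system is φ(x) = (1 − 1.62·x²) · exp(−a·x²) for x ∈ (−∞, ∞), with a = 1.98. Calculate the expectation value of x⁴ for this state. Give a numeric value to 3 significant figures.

⟨x⁴⟩ = ∫ x⁴·|φ|² dx / ∫|φ|² dx (integrals over the domain).
Expand each integrand as polynomial × e^(−2ax²) and use ∫x^(2j)·e^(−2ax²) dx = (2j−1)!!/(4a)^j · √(π/(2a)), odd powers → 0; here √(π/(2a)) = 0.89069.
State is unnormalized: ∫|φ|² dx = 0.63811, and ∫φ*·x⁴·φ dx = 0.017845, so ⟨x⁴⟩ = 0.017845 / 0.63811.
⟨x⁴⟩ = 0.027965.

0.0280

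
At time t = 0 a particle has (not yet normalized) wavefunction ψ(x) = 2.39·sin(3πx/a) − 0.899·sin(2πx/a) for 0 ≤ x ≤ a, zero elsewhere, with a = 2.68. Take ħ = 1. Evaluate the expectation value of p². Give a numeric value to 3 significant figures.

p² ψ = −ħ² d²ψ/dx²; ⟨p²⟩ = −ħ² ∫ ψ*·ψ'' dx / ∫|ψ|² dx.
d²/dx² sin(jπx/a) = −(jπ/a)²·sin(jπx/a); on 0 ≤ x ≤ a, ∫sin²(jπx/a) dx = a/2 and ∫sin(jπx/a)·sin(lπx/a) dx = 0 for j ≠ l, so only diagonal terms survive in ∫|ψ|² and ∫ψ·ψ″; ∫ψ·ψ′ dx = [ψ²/2] between the walls = 0.
State is unnormalized: ∫|ψ|² dx = 8.7372, and ∫ψ*·(−ħ² ψ'') dx = 100.61, so ⟨p²⟩ = 100.61 / 8.7372.
⟨p²⟩ = 11.516.

11.5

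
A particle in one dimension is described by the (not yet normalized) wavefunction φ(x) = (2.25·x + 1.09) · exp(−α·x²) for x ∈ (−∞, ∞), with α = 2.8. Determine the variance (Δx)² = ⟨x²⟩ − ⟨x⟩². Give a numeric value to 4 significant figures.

Compute ⟨x⟩ and ⟨x²⟩ separately, then (Δx)² = ⟨x²⟩ − ⟨x⟩².
Expand each integrand as polynomial × e^(−2αx²) and use ∫x^(2j)·e^(−2αx²) dx = (2j−1)!!/(4α)^j · √(π/(2α)), odd powers → 0; here √(π/(2α)) = 0.74900.
Normalization: ∫|φ|² dx = 1.2284.
⟨x⟩ = 0.26702 and ⟨x²⟩ = 0.13850.
(Δx)² = 0.13850 − (0.26702)² = 0.067198.

0.06720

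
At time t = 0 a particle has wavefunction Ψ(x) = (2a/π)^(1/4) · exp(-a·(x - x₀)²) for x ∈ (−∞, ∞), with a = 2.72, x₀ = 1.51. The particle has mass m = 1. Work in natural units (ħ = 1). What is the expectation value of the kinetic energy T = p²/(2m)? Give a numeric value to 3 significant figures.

T = −(ħ²/2m) d²/dx², so ⟨T⟩ = −(ħ²/2m) ∫ Ψ*·Ψ'' dx; with m = 1.
Gaussian moments (u = x − x₀): ∫u^(2j)·e^(−2au²) du = (2j−1)!!/(4a)^j · √(π/(2a)), odd powers integrate to 0; here √(π/(2a)) = 0.75993. Derivatives: d/dx e^(−au²) = −2au·e^(−au²), d²/dx² e^(−au²) = (4a²u² − 2a)·e^(−au²).
⟨T⟩ = 1.3600.

1.36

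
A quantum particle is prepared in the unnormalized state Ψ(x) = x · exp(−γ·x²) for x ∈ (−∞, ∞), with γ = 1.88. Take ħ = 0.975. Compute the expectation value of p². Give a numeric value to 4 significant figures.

p² Ψ = −ħ² d²Ψ/dx²; ⟨p²⟩ = −ħ² ∫ Ψ*·Ψ'' dx / ∫|Ψ|² dx.
Expand each integrand as polynomial × e^(−2γx²) and use ∫x^(2j)·e^(−2γx²) dx = (2j−1)!!/(4γ)^j · √(π/(2γ)), odd powers → 0; here √(π/(2γ)) = 0.91407. Differentiate with the product rule, d/dx e^(−γx²) = −2γx·e^(−γx²).
State is unnormalized: ∫|Ψ|² dx = 0.12155, and ∫Ψ*·(−ħ² Ψ'') dx = 0.65171, so ⟨p²⟩ = 0.65171 / 0.12155.
⟨p²⟩ = 5.3615.

5.362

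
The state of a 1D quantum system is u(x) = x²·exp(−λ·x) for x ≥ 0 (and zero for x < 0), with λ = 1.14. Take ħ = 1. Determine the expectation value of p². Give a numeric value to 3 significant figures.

0.433

p² u = −ħ² d²u/dx²; ⟨p²⟩ = −ħ² ∫ u*·u'' dx / ∫|u|² dx.
Differentiate x²·exp(−λ·x) with the product rule; every integrand then reduces to terms xʲ·e^(−2λx) on [0, ∞), with ∫₀^∞ xʲ·e^(−2λx) dx = j!/(2λ)^(j+1).
State is unnormalized: ∫|u|² dx = 0.38953, and ∫u*·(−ħ² u'') dx = 0.16874, so ⟨p²⟩ = 0.16874 / 0.38953.
⟨p²⟩ = 0.43320.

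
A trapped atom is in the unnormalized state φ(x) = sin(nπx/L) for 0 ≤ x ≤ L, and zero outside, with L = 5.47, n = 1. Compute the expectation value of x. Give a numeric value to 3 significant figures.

2.74

⟨x⟩ = ∫ x·|φ|² dx / ∫|φ|² dx (integrals over the domain).
With sin²θ = (1 − cos2θ)/2 on 0 ≤ x ≤ L: ∫sin²(nπx/L) dx = L/2, ∫x·sin²(nπx/L) dx = L²/4, ∫x²·sin²(nπx/L) dx = L³·(1/6 − 1/(4n²π²)); higher powers xᵏ the same way, integrating xᵏ·cos(2nπx/L) by parts.
State is unnormalized: ∫|φ|² dx = 2.7350, and ∫φ*·x·φ dx = 7.4802, so ⟨x⟩ = 7.4802 / 2.7350.
⟨x⟩ = 2.7350.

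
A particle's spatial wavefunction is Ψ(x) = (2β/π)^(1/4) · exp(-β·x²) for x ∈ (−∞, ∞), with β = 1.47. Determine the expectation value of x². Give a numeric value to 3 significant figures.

⟨x²⟩ = ∫ x²·|Ψ|² dx (integrals over the domain).
Gaussian moments: ∫x^(2j)·e^(−2βx²) dx = (2j−1)!!/(4β)^j · √(π/(2β)), odd powers integrate to 0; here √(π/(2β)) = 1.0337.
⟨x²⟩ = 0.17007.

0.170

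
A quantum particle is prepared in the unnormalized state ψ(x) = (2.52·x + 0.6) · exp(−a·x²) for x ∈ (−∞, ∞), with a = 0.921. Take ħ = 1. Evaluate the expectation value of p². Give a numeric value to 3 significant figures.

2.44

p² ψ = −ħ² d²ψ/dx²; ⟨p²⟩ = −ħ² ∫ ψ*·ψ'' dx / ∫|ψ|² dx.
Expand each integrand as polynomial × e^(−2ax²) and use ∫x^(2j)·e^(−2ax²) dx = (2j−1)!!/(4a)^j · √(π/(2a)), odd powers → 0; here √(π/(2a)) = 1.3060. Differentiate with the product rule, d/dx e^(−ax²) = −2ax·e^(−ax²).
State is unnormalized: ∫|ψ|² dx = 2.7213, and ∫ψ*·(−ħ² ψ'') dx = 6.6530, so ⟨p²⟩ = 6.6530 / 2.7213.
⟨p²⟩ = 2.4448.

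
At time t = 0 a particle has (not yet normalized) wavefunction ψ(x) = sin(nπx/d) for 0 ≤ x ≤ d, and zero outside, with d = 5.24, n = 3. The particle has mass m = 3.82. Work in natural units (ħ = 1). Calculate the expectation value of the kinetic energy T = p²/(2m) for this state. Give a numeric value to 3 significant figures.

0.423

T = −(ħ²/2m) d²/dx², so ⟨T⟩ = −(ħ²/2m) ∫ ψ*·ψ'' dx / ∫|ψ|² dx; with m = 3.82.
d/dx sin(nπx/d) = (nπ/d)·cos(nπx/d) and d²/dx² sin(nπx/d) = −(nπ/d)²·sin(nπx/d); on 0 ≤ x ≤ d, ∫sin²(nπx/d) dx = d/2 and ∫sin(nπx/d)·cos(nπx/d) dx = 0.
State is unnormalized: ∫|ψ|² dx = 2.6200, and ∫ψ*·(−ħ²/2m · ψ'') dx = 1.1094, so ⟨T⟩ = 1.1094 / 2.6200.
⟨T⟩ = 0.42343.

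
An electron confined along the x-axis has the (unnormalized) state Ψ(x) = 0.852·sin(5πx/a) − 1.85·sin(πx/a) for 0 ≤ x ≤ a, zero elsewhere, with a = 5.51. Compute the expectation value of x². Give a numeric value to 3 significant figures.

8.68

⟨x²⟩ = ∫ x²·|Ψ|² dx / ∫|Ψ|² dx (integrals over the domain).
On 0 ≤ x ≤ a (j ≠ l): ∫sin²(jπx/a) dx = a/2, ∫sin(jπx/a)·sin(lπx/a) dx = 0; diagonal moments ∫x·sin²(jπx/a) dx = a²/4, ∫x²·sin²(jπx/a) dx = a³·(1/6 − 1/(4j²π²)); cross terms ∫x·sin(jπx/a)·sin(lπx/a) dx = 0 for j + l even and −4jla²/(π²(j² − l²)²) for j + l odd, ∫x²·sin(jπx/a)·sin(lπx/a) dx = (−1)^(j+l)·4jla³/(π²(j² − l²)²); higher powers the same way via product-to-sum and parts.
State is unnormalized: ∫|Ψ|² dx = 11.429, and ∫Ψ*·x²·Ψ dx = 99.180, so ⟨x²⟩ = 99.180 / 11.429.
⟨x²⟩ = 8.6780.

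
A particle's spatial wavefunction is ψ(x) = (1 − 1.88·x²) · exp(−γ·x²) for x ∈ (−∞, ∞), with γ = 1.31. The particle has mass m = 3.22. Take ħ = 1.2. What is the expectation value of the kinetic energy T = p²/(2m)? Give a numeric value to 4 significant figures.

T = −(ħ²/2m) d²/dx², so ⟨T⟩ = −(ħ²/2m) ∫ ψ*·ψ'' dx / ∫|ψ|² dx; with m = 3.22.
Expand each integrand as polynomial × e^(−2γx²) and use ∫x^(2j)·e^(−2γx²) dx = (2j−1)!!/(4γ)^j · √(π/(2γ)), odd powers → 0; here √(π/(2γ)) = 1.0950. Differentiate with the product rule, d/dx e^(−γx²) = −2γx·e^(−γx²).
State is unnormalized: ∫|ψ|² dx = 0.73214, and ∫ψ*·(−ħ²/2m · ψ'') dx = 0.83993, so ⟨T⟩ = 0.83993 / 0.73214.
⟨T⟩ = 1.1472.

1.147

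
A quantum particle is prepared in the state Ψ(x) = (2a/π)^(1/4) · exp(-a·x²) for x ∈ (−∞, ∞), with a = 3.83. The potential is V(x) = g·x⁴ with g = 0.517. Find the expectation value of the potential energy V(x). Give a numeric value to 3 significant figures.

⟨V⟩ = ∫ V(x)·|Ψ|² dx.
Gaussian moments: ∫x^(2j)·e^(−2ax²) dx = (2j−1)!!/(4a)^j · √(π/(2a)), odd powers integrate to 0; here √(π/(2a)) = 0.64041.
⟨V⟩ = 0.0066084.

0.00661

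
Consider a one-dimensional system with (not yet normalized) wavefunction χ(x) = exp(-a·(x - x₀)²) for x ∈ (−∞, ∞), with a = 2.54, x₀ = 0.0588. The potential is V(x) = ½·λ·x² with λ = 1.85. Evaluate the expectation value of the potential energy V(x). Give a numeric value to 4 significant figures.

0.09424

⟨V⟩ = ∫ V(x)·|χ|² dx / ∫|χ|² dx.
Gaussian moments (u = x − x₀): ∫u^(2j)·e^(−2au²) du = (2j−1)!!/(4a)^j · √(π/(2a)), odd powers integrate to 0; here √(π/(2a)) = 0.78640.
State is unnormalized: ∫|χ|² dx = 0.78640, and ∫χ*·V(x)·χ dx = 0.074111, so ⟨V⟩ = 0.074111 / 0.78640.
⟨V⟩ = 0.094241.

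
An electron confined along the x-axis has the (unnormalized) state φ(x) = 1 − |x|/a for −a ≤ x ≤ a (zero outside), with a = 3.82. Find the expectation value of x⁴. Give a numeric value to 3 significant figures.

⟨x⁴⟩ = ∫ x⁴·|φ|² dx / ∫|φ|² dx (integrals over the domain).
φ is even, so ∫ over [−a, a] = 2∫₀ᵃ with φ = 1 − x/a there: ∫₀ᵃ (1 − x/a)² dx = a/3, ∫₀ᵃ x²(1 − x/a)² dx = a³/30, ∫₀ᵃ x⁴(1 − x/a)² dx = a⁵/105.
State is unnormalized: ∫|φ|² dx = 2.5467, and ∫φ*·x⁴·φ dx = 15.494, so ⟨x⁴⟩ = 15.494 / 2.5467.
⟨x⁴⟩ = 6.0839.

6.08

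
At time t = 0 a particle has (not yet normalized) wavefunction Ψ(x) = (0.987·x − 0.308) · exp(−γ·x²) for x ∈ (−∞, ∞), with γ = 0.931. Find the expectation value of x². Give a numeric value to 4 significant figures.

0.6627

⟨x²⟩ = ∫ x²·|Ψ|² dx / ∫|Ψ|² dx (integrals over the domain).
Expand each integrand as polynomial × e^(−2γx²) and use ∫x^(2j)·e^(−2γx²) dx = (2j−1)!!/(4γ)^j · √(π/(2γ)), odd powers → 0; here √(π/(2γ)) = 1.2989.
State is unnormalized: ∫|Ψ|² dx = 0.46301, and ∫Ψ*·x²·Ψ dx = 0.30682, so ⟨x²⟩ = 0.30682 / 0.46301.
⟨x²⟩ = 0.66266.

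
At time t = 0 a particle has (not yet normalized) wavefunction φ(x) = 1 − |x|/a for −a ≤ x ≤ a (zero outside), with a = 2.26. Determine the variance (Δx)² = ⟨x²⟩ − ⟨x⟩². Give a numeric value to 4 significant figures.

0.5108

Compute ⟨x⟩ and ⟨x²⟩ separately, then (Δx)² = ⟨x²⟩ − ⟨x⟩².
φ is even, so ∫ over [−a, a] = 2∫₀ᵃ with φ = 1 − x/a there: ∫₀ᵃ (1 − x/a)² dx = a/3, ∫₀ᵃ x²(1 − x/a)² dx = a³/30, ∫₀ᵃ x⁴(1 − x/a)² dx = a⁵/105.
Normalization: ∫|φ|² dx = 1.5067.
⟨x⟩ = 0.0000 and ⟨x²⟩ = 0.51076.
(Δx)² = 0.51076 − (0.0000)² = 0.51076.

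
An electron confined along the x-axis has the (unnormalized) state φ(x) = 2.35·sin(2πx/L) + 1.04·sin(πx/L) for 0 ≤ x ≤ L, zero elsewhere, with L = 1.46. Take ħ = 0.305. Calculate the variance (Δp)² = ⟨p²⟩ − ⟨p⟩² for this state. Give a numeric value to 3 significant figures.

Compute ⟨p⟩ and ⟨p²⟩ separately; (Δp)² = ⟨p²⟩ − ⟨p⟩².
d²/dx² sin(jπx/L) = −(jπ/L)²·sin(jπx/L); on 0 ≤ x ≤ L, ∫sin²(jπx/L) dx = L/2 and ∫sin(jπx/L)·sin(lπx/L) dx = 0 for j ≠ l, so only diagonal terms survive in ∫|φ|² and ∫φ·φ″; ∫φ·φ′ dx = [φ²/2] between the walls = 0.
Normalization: ∫|φ|² dx = 4.8210.
⟨p⟩ = 0.0000 and ⟨p²⟩ = 1.5112.
(Δp)² = 1.5112 − (0.0000)² = 1.5112.

1.51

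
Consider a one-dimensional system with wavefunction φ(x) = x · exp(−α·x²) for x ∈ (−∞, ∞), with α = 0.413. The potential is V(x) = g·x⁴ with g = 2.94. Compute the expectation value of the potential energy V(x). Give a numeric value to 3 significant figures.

⟨V⟩ = ∫ V(x)·|φ|² dx / ∫|φ|² dx.
Expand each integrand as polynomial × e^(−2αx²) and use ∫x^(2j)·e^(−2αx²) dx = (2j−1)!!/(4α)^j · √(π/(2α)), odd powers → 0; here √(π/(2α)) = 1.9502.
State is unnormalized: ∫|φ|² dx = 1.1805, and ∫φ*·V(x)·φ dx = 19.076, so ⟨V⟩ = 19.076 / 1.1805.
⟨V⟩ = 16.159.

16.2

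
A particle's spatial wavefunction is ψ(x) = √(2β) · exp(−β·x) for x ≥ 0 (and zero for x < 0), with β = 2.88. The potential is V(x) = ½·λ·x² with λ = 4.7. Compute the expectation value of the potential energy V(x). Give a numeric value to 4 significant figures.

0.1417

⟨V⟩ = ∫ V(x)·|ψ|² dx.
Every integrand reduces to terms xʲ·e^(−2βx) on [0, ∞); use ∫₀^∞ xʲ·e^(−2βx) dx = j!/(2β)^(j+1).
⟨V⟩ = 0.14166.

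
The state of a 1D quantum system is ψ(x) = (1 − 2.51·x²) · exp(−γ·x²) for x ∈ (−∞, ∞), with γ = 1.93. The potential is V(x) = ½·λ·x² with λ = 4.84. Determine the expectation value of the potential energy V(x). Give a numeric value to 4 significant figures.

⟨V⟩ = ∫ V(x)·|ψ|² dx / ∫|ψ|² dx.
Expand each integrand as polynomial × e^(−2γx²) and use ∫x^(2j)·e^(−2γx²) dx = (2j−1)!!/(4γ)^j · √(π/(2γ)), odd powers → 0; here √(π/(2γ)) = 0.90216.
State is unnormalized: ∫|ψ|² dx = 0.60162, and ∫ψ*·V(x)·ψ dx = 0.17954, so ⟨V⟩ = 0.17954 / 0.60162.
⟨V⟩ = 0.29843.

0.2984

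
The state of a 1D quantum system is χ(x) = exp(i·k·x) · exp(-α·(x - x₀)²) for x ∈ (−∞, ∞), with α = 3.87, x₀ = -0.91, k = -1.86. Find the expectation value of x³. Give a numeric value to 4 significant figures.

⟨x³⟩ = ∫ x³·|χ|² dx / ∫|χ|² dx (integrals over the domain).
Gaussian moments (u = x − x₀): ∫u^(2j)·e^(−2αu²) du = (2j−1)!!/(4α)^j · √(π/(2α)), odd powers integrate to 0; here √(π/(2α)) = 0.63710.
State is unnormalized: ∫|χ|² dx = 0.63710, and ∫χ*·x³·χ dx = -0.59245, so ⟨x³⟩ = -0.59245 / 0.63710.
⟨x³⟩ = -0.92993.

-0.9299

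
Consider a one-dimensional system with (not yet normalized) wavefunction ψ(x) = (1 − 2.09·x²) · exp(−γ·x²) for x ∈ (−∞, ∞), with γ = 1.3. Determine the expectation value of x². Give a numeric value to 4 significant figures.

0.2858

⟨x²⟩ = ∫ x²·|ψ|² dx / ∫|ψ|² dx (integrals over the domain).
Expand each integrand as polynomial × e^(−2γx²) and use ∫x^(2j)·e^(−2γx²) dx = (2j−1)!!/(4γ)^j · √(π/(2γ)), odd powers → 0; here √(π/(2γ)) = 1.0992.
State is unnormalized: ∫|ψ|² dx = 0.74833, and ∫ψ*·x²·ψ dx = 0.21384, so ⟨x²⟩ = 0.21384 / 0.74833.
⟨x²⟩ = 0.28576.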